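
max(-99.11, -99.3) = -99.11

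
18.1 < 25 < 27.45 True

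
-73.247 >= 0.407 False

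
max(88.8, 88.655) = 88.8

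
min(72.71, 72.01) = 72.01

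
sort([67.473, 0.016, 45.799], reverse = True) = [67.473, 45.799, 0.016]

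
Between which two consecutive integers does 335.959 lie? 335 and 336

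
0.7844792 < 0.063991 False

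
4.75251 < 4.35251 False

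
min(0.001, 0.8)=0.001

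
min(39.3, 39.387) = 39.3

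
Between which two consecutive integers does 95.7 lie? 95 and 96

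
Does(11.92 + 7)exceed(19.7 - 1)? Yes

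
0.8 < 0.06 False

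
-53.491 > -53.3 False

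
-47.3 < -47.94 False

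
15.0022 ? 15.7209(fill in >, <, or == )<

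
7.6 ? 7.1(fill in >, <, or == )>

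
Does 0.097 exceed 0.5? No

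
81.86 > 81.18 True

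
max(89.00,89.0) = 89.0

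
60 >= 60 True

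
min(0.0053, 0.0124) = 0.0053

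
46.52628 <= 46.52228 False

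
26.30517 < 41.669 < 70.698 True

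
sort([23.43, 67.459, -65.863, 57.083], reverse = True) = [67.459, 57.083, 23.43, -65.863]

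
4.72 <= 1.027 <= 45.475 False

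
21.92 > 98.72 False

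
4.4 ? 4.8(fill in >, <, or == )<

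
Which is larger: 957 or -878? 957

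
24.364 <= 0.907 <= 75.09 False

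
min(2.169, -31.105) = -31.105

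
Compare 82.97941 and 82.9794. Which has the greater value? 82.97941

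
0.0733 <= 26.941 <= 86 True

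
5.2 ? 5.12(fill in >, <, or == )>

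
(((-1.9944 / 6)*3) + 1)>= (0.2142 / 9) False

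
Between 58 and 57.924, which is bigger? 58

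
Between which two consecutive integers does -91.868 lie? -92 and -91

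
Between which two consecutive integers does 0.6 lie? 0 and 1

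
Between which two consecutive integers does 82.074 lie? 82 and 83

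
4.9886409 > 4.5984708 True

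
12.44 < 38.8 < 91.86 True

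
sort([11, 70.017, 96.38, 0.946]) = [0.946, 11, 70.017, 96.38]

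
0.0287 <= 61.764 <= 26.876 False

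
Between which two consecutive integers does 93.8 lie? 93 and 94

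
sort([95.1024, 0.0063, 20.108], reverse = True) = [95.1024, 20.108, 0.0063]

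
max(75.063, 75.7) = 75.7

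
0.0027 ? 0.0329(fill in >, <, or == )<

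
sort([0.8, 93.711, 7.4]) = [0.8, 7.4, 93.711]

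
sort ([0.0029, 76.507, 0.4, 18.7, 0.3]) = [0.0029, 0.3, 0.4, 18.7, 76.507]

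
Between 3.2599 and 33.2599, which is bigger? 33.2599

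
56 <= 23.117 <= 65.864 False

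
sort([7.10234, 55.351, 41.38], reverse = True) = [55.351, 41.38, 7.10234]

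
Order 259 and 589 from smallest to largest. 259, 589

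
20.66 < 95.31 True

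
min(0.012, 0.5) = 0.012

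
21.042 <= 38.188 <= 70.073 True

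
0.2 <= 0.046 False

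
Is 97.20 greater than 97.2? No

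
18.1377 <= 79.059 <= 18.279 False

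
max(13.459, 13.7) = 13.7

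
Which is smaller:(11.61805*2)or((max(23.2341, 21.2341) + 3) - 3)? ((max(23.2341, 21.2341) + 3) - 3)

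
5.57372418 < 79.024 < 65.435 False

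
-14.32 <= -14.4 False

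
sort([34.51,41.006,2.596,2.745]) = [2.596,2.745,34.51,41.006]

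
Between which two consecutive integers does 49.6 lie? 49 and 50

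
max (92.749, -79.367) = 92.749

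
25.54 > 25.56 False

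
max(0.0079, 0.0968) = 0.0968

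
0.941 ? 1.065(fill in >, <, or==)<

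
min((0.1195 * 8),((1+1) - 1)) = 0.956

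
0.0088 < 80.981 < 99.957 True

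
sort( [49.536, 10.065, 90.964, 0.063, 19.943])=[0.063, 10.065, 19.943, 49.536, 90.964]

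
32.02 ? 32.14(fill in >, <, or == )<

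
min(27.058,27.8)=27.058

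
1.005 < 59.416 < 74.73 True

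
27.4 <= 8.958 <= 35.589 False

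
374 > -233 True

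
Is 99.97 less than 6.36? No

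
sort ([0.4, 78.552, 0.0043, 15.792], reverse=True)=[78.552, 15.792, 0.4, 0.0043]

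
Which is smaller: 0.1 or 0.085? 0.085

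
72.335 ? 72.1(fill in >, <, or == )>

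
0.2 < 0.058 False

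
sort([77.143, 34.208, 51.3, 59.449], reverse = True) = [77.143, 59.449, 51.3, 34.208]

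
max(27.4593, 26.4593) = 27.4593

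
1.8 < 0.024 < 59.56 False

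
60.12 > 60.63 False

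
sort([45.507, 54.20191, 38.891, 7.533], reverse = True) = [54.20191, 45.507, 38.891, 7.533]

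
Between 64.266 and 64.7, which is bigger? 64.7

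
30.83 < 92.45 True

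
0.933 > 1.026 False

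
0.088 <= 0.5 True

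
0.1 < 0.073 False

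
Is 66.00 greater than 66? No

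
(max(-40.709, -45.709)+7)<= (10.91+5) True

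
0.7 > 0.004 True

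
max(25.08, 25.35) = 25.35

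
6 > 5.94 True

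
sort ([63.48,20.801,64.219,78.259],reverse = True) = [78.259,64.219,63.48,20.801]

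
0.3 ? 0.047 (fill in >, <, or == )>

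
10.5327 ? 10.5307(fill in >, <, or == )>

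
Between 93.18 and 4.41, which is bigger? 93.18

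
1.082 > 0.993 True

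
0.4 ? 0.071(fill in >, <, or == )>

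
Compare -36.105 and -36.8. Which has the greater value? -36.105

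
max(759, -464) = 759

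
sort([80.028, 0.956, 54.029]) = [0.956, 54.029, 80.028]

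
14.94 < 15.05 True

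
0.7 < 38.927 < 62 True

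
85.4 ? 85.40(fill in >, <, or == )==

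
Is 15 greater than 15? No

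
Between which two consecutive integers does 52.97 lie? 52 and 53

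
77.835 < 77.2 False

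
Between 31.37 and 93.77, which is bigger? 93.77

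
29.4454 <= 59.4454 True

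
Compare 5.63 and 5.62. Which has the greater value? 5.63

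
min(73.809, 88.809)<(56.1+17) False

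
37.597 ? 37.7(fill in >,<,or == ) <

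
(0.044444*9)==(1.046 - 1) False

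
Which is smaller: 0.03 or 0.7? 0.03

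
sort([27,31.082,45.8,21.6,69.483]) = [21.6,27,31.082,45.8,69.483]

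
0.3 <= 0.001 False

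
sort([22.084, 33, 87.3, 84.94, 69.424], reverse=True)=[87.3, 84.94, 69.424, 33, 22.084]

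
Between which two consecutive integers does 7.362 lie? 7 and 8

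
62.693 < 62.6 False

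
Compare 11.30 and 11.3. They are equal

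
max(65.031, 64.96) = 65.031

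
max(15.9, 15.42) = 15.9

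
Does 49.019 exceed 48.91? Yes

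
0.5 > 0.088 True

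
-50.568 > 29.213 False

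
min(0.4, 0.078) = 0.078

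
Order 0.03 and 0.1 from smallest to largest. 0.03, 0.1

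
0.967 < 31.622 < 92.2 True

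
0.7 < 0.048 False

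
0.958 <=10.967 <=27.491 True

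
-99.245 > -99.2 False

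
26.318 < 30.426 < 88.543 True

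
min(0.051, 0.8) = 0.051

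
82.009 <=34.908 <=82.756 False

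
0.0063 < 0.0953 True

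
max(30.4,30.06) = 30.4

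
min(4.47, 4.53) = 4.47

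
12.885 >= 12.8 True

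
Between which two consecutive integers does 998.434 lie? 998 and 999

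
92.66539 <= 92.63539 False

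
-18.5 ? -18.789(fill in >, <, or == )>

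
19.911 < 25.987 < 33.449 True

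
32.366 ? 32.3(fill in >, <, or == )>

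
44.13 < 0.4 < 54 False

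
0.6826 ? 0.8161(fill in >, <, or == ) <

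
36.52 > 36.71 False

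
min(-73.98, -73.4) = -73.98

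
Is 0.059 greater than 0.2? No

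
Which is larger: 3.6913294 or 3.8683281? 3.8683281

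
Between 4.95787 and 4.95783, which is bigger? 4.95787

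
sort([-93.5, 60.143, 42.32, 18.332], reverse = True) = [60.143, 42.32, 18.332, -93.5]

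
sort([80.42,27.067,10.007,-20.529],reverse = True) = [80.42,27.067,10.007,-20.529]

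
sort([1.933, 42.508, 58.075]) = [1.933, 42.508, 58.075]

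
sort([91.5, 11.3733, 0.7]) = [0.7, 11.3733, 91.5]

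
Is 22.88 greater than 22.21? Yes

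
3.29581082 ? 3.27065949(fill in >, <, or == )>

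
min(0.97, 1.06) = 0.97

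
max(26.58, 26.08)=26.58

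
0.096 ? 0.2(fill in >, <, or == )<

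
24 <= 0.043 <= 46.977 False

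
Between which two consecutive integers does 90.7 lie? 90 and 91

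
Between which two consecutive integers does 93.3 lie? 93 and 94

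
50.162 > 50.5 False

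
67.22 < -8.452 False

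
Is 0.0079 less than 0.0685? Yes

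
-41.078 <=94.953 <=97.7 True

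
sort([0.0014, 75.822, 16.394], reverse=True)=[75.822, 16.394, 0.0014]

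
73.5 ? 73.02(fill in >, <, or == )>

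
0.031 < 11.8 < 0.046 False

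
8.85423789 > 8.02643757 True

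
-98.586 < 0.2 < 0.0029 False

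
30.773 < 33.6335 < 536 True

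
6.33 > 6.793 False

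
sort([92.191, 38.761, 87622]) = [38.761, 92.191, 87622]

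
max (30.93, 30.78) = 30.93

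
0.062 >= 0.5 False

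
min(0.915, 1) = 0.915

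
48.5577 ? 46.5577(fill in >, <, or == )>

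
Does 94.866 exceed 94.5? Yes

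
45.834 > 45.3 True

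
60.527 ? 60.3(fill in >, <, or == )>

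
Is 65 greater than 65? No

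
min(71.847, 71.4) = 71.4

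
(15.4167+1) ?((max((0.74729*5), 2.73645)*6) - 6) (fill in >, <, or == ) <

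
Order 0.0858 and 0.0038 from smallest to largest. 0.0038, 0.0858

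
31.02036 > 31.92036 False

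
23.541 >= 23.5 True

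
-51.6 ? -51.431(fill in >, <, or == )<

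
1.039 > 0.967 True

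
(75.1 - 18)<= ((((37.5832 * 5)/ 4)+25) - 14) True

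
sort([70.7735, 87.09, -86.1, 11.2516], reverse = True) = [87.09, 70.7735, 11.2516, -86.1]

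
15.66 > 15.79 False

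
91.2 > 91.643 False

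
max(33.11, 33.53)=33.53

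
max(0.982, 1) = 1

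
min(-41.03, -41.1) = -41.1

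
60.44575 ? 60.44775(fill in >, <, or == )<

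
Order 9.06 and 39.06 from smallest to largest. 9.06, 39.06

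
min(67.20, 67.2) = 67.20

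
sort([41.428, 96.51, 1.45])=[1.45, 41.428, 96.51]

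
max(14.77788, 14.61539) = 14.77788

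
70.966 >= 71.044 False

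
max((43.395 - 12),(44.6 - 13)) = 31.6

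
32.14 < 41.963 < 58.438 True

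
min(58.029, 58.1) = 58.029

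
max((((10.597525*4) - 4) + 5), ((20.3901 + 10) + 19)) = 49.3901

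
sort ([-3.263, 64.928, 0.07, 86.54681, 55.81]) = [-3.263, 0.07, 55.81, 64.928, 86.54681]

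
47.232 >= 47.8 False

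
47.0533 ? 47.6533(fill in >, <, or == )<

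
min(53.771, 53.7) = 53.7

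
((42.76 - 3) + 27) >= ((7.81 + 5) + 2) True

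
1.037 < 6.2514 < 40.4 True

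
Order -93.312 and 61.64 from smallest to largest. -93.312, 61.64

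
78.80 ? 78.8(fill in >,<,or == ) ==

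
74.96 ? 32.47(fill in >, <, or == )>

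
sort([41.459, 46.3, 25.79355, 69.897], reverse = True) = [69.897, 46.3, 41.459, 25.79355]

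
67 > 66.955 True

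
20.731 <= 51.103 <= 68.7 True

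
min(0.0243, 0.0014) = 0.0014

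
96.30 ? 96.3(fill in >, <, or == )==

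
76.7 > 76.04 True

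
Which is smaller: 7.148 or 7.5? 7.148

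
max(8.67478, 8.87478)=8.87478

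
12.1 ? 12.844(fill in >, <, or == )<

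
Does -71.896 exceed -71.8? No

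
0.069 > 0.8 False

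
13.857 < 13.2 False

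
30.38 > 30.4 False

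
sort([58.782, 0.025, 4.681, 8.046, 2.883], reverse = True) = [58.782, 8.046, 4.681, 2.883, 0.025]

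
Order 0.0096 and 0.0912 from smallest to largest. 0.0096, 0.0912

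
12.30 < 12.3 False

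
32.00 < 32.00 False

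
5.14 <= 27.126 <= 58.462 True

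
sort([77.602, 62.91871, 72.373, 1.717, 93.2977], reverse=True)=[93.2977, 77.602, 72.373, 62.91871, 1.717]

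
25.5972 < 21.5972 False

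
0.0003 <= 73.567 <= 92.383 True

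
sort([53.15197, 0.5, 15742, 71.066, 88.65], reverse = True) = [15742, 88.65, 71.066, 53.15197, 0.5]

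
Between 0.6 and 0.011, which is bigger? 0.6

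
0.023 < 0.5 True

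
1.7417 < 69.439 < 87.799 True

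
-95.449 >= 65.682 False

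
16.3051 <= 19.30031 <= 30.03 True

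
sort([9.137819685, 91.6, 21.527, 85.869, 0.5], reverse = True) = [91.6, 85.869, 21.527, 9.137819685, 0.5]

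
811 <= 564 False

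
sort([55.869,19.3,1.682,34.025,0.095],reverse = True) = [55.869,34.025,19.3,1.682,0.095]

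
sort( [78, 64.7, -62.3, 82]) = [-62.3, 64.7, 78, 82]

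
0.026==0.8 False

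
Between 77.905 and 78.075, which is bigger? 78.075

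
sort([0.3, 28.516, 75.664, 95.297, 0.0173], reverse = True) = [95.297, 75.664, 28.516, 0.3, 0.0173]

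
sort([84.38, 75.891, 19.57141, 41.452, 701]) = [19.57141, 41.452, 75.891, 84.38, 701]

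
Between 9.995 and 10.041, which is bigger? 10.041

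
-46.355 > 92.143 False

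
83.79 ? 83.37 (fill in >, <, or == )>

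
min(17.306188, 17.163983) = 17.163983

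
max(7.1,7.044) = 7.1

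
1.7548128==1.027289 False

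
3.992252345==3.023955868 False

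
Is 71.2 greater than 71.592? No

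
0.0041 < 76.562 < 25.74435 False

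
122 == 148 False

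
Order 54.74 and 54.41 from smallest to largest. 54.41, 54.74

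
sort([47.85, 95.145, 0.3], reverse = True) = [95.145, 47.85, 0.3]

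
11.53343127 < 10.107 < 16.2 False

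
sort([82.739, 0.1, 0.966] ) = [0.1, 0.966, 82.739]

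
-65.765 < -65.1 True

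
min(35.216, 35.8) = 35.216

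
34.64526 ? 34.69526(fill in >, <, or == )<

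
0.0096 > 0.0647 False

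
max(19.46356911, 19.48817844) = 19.48817844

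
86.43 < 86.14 False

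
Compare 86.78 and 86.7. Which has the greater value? 86.78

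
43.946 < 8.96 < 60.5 False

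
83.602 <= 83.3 False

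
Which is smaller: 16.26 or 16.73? 16.26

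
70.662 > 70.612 True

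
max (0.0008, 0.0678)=0.0678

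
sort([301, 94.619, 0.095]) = [0.095, 94.619, 301]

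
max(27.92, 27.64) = 27.92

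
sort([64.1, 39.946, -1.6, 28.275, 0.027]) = [-1.6, 0.027, 28.275, 39.946, 64.1]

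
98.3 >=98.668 False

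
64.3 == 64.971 False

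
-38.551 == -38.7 False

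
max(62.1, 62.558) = 62.558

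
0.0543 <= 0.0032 False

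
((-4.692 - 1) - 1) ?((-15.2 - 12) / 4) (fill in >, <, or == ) >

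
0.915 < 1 True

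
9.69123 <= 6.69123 False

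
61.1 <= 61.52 True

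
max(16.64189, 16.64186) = 16.64189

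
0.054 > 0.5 False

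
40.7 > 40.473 True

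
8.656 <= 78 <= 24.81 False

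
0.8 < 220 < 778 True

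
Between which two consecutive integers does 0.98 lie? 0 and 1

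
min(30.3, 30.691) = 30.3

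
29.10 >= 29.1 True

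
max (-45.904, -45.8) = -45.8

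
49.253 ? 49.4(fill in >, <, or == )<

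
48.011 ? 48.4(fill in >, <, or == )<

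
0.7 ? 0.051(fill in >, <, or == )>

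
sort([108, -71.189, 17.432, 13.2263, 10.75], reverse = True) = [108, 17.432, 13.2263, 10.75, -71.189]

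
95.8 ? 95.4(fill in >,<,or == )>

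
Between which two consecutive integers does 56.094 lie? 56 and 57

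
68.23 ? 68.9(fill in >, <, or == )<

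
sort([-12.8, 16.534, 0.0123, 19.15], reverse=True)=[19.15, 16.534, 0.0123, -12.8]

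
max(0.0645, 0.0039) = 0.0645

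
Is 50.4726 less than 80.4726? Yes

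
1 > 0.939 True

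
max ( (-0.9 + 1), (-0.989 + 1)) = 0.1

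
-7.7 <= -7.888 False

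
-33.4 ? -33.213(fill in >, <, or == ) <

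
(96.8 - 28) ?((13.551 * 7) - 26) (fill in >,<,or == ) <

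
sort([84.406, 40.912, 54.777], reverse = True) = [84.406, 54.777, 40.912]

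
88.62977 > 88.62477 True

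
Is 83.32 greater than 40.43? Yes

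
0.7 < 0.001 False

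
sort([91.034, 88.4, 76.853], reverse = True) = [91.034, 88.4, 76.853]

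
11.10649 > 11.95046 False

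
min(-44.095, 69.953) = -44.095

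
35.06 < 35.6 True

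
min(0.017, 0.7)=0.017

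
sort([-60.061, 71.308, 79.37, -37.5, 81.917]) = [-60.061, -37.5, 71.308, 79.37, 81.917]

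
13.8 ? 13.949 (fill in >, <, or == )<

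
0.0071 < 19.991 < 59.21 True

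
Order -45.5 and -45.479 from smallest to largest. -45.5, -45.479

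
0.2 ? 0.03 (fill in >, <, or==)>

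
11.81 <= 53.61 True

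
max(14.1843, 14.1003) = 14.1843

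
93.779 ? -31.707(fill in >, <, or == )>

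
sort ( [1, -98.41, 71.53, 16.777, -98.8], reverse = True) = [71.53, 16.777, 1, -98.41, -98.8]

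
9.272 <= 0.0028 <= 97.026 False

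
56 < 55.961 False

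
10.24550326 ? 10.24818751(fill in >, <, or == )<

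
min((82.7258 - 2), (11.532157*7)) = 80.725099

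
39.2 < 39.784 True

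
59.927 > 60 False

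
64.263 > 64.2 True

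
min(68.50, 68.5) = 68.50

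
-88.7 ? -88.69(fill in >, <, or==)<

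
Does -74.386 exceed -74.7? Yes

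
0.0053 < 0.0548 True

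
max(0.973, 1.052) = 1.052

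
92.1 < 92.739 True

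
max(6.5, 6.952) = 6.952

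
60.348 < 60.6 True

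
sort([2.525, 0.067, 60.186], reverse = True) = [60.186, 2.525, 0.067]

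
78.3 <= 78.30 True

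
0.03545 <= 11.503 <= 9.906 False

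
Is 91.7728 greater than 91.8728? No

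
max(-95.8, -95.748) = -95.748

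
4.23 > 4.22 True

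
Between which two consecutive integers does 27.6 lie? 27 and 28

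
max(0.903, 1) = 1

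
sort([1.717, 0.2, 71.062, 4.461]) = [0.2, 1.717, 4.461, 71.062]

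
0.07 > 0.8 False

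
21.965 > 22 False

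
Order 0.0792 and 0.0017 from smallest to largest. 0.0017, 0.0792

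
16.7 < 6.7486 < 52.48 False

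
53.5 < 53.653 True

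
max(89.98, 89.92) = 89.98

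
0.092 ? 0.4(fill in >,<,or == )<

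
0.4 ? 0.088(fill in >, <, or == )>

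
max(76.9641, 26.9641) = 76.9641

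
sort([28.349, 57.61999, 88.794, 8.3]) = [8.3, 28.349, 57.61999, 88.794]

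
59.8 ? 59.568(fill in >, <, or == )>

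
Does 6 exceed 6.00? No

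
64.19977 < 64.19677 False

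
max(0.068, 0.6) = 0.6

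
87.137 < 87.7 True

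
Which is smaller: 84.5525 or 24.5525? 24.5525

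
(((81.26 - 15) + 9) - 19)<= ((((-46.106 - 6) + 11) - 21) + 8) False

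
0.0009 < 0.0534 True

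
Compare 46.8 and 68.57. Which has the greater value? 68.57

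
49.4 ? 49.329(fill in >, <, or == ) >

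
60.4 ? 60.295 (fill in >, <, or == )>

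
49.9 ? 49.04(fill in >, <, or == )>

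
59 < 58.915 False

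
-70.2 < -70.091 True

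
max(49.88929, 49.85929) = 49.88929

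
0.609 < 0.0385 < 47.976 False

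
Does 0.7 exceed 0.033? Yes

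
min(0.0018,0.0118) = 0.0018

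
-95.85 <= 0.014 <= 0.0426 True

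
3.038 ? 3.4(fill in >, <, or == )<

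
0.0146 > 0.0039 True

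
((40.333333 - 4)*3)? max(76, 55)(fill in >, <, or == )>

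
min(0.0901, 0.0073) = 0.0073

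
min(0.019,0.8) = 0.019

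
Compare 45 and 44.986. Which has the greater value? 45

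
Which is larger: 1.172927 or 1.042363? 1.172927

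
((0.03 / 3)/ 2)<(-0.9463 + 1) True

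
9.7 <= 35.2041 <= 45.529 True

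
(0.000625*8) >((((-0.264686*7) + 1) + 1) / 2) False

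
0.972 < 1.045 True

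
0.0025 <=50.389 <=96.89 True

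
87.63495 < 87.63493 False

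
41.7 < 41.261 False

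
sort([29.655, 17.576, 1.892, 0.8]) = [0.8, 1.892, 17.576, 29.655]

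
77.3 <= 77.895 True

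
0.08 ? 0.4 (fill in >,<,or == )<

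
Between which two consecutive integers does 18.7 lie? 18 and 19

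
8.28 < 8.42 True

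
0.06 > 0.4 False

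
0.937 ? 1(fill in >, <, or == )<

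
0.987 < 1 True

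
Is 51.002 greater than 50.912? Yes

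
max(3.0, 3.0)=3.0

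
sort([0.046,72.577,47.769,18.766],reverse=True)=[72.577,47.769,18.766,0.046]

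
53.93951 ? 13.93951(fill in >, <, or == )>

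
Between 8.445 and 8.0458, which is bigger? 8.445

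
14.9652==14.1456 False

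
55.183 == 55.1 False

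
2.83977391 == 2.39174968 False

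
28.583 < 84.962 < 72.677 False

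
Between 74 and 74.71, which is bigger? 74.71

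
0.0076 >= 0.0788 False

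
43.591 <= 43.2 False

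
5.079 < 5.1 True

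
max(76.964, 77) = 77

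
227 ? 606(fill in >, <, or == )<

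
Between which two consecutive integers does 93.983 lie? 93 and 94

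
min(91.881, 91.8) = 91.8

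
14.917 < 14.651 False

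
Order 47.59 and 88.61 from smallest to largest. 47.59,88.61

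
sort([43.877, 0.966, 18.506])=[0.966, 18.506, 43.877]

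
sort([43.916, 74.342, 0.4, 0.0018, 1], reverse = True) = [74.342, 43.916, 1, 0.4, 0.0018]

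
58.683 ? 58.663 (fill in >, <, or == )>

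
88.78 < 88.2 False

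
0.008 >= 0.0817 False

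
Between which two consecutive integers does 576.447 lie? 576 and 577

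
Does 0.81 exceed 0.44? Yes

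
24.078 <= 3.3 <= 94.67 False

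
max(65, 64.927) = 65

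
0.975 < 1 True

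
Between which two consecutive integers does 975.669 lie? 975 and 976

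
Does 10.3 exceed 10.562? No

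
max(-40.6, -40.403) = -40.403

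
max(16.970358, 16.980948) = 16.980948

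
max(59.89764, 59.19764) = 59.89764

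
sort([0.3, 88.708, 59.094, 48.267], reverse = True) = [88.708, 59.094, 48.267, 0.3]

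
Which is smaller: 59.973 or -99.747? -99.747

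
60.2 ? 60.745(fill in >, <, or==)<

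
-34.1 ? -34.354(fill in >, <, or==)>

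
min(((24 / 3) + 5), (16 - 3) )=13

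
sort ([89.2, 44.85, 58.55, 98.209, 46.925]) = [44.85, 46.925, 58.55, 89.2, 98.209]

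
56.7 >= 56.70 True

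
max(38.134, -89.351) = 38.134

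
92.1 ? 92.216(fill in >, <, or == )<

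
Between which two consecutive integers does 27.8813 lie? 27 and 28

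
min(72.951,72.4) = 72.4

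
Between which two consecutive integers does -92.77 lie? -93 and -92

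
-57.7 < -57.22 True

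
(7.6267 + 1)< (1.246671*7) True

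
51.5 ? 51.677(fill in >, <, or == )<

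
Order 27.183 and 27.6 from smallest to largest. 27.183, 27.6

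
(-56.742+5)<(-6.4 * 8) True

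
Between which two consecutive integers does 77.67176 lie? 77 and 78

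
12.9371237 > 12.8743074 True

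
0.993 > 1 False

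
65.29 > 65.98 False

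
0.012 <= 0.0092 False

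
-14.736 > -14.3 False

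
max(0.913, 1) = 1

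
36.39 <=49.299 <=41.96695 False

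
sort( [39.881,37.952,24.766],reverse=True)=[39.881,37.952,24.766]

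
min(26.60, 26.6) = 26.60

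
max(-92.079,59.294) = 59.294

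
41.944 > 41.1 True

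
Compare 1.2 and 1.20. They are equal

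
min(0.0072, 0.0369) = 0.0072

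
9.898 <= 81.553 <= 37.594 False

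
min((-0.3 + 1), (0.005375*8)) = 0.043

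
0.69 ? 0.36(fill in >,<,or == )>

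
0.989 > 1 False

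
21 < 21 False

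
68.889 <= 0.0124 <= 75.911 False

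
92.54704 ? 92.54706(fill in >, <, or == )<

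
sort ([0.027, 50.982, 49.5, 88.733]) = [0.027, 49.5, 50.982, 88.733]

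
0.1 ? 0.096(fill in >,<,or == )>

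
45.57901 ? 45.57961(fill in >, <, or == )<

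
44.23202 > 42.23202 True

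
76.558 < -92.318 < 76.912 False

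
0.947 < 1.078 True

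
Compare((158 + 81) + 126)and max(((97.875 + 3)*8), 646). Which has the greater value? max(((97.875 + 3)*8), 646)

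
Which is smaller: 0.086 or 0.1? 0.086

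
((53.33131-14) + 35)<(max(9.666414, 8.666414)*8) True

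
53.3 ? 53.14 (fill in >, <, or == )>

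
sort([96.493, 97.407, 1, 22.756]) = [1, 22.756, 96.493, 97.407]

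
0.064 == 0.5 False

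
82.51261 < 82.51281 True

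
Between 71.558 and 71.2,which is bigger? 71.558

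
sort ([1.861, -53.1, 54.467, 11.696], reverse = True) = [54.467, 11.696, 1.861, -53.1]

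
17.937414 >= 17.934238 True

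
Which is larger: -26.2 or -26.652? -26.2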